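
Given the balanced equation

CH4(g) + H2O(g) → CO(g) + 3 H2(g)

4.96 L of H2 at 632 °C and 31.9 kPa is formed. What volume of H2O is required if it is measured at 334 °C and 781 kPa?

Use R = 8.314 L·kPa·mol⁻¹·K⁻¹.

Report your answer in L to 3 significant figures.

0.0453 L

n(H2) = PV/RT = (31.9 × 4.96) / (8.314 × 905.15) = 0.02103 mol
n(H2O) = (1/3) × 0.02103 = 0.007010 mol
V = nRT/P = 0.007010 × 8.314 × 607.15 / 781 = 0.04531 L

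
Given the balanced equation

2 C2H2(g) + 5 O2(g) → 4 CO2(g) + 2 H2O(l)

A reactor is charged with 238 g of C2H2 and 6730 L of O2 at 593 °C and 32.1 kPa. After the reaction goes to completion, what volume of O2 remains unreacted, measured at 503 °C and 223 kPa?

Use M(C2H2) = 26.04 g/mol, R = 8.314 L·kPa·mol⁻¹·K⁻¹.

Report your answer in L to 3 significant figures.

n(C2H2) = 238 / 26.04 = 9.140 mol
n(O2) = PV/RT = (32.1 × 6730) / (8.314 × 866.15) = 30.00 mol
For 9.140 mol C2H2, stoichiometry requires (5/2) × 9.140 = 22.85 mol O2; 30.00 mol is available, so C2H2 is limiting.
n(O2) consumed = (5/2) × 9.140 = 22.85 mol; remaining = 30.00 − 22.85 = 7.150 mol
V(O2) = nRT/P = 7.150 × 8.314 × 776.15 / 223 = 206.9 L

207 L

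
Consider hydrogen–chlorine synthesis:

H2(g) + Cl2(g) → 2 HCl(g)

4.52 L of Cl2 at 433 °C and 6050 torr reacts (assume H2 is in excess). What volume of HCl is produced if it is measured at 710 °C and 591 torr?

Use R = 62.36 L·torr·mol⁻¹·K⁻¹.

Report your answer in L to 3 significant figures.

n(Cl2) = PV/RT = (6050 × 4.52) / (62.36 × 706.15) = 0.6210 mol
n(HCl) = (2/1) × 0.6210 = 1.242 mol
V = nRT/P = 1.242 × 62.36 × 983.15 / 591 = 128.8 L

129 L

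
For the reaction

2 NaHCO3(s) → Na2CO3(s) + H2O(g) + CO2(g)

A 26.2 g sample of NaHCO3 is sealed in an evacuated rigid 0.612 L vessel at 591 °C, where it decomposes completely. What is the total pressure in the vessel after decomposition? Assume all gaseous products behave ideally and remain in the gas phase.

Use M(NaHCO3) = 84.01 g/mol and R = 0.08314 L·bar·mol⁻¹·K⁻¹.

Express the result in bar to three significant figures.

36.6 bar

n(NaHCO3) = 26.2 / 84.01 = 0.3119 mol
n(gas produced) = (2/2) × 0.3119 = 0.3119 mol
P = nRT/V = 0.3119 × 0.08314 × 864.15 / 0.612 = 36.62 bar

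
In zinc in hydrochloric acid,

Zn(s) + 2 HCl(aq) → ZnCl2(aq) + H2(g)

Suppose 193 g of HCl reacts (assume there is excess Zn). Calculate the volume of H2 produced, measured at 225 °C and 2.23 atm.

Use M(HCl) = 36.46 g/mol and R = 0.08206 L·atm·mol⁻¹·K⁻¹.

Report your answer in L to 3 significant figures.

n(HCl) = 193.0 / 36.46 = 5.293 mol
n(H2) = (1/2) × 5.293 = 2.647 mol
V = nRT/P = 2.647 × 0.08206 × 498.15 / 2.23 = 48.52 L

48.5 L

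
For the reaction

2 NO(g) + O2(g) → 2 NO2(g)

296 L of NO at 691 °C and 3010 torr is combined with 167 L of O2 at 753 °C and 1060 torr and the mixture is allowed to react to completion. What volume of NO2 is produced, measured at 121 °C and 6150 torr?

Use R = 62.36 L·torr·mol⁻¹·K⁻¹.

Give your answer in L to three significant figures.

22.1 L

n(NO) = PV/RT = (3010 × 296) / (62.36 × 964.15) = 14.82 mol
n(O2) = PV/RT = (1060 × 167) / (62.36 × 1026.15) = 2.766 mol
For 14.82 mol NO, stoichiometry requires (1/2) × 14.82 = 7.410 mol O2; 2.766 mol is available, so O2 is limiting.
n(NO2) = (2/1) × 2.766 = 5.532 mol
V(NO2) = nRT/P = 5.532 × 62.36 × 394.15 / 6150 = 22.11 L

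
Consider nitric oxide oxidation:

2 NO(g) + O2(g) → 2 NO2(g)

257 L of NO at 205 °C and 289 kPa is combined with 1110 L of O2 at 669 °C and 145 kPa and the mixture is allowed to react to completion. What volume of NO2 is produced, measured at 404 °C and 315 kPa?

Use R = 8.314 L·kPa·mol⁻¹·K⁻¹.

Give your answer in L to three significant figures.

334 L

n(NO) = PV/RT = (289 × 257) / (8.314 × 478.15) = 18.68 mol
n(O2) = PV/RT = (145 × 1110) / (8.314 × 942.15) = 20.55 mol
For 18.68 mol NO, stoichiometry requires (1/2) × 18.68 = 9.340 mol O2; 20.55 mol is available, so NO is limiting.
n(NO2) = (2/2) × 18.68 = 18.68 mol
V(NO2) = nRT/P = 18.68 × 8.314 × 677.15 / 315 = 333.9 L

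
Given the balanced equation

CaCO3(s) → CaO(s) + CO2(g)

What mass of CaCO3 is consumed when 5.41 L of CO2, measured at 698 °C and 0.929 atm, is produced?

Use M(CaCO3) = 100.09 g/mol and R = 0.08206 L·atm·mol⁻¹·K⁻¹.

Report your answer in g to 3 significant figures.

n(CO2) = PV/RT = (0.929 × 5.41) / (0.08206 × 971.15) = 0.06307 mol
n(CaCO3) = (1/1) × 0.06307 = 0.06307 mol
m(CaCO3) = 0.06307 × 100.09 = 6.313 g

6.31 g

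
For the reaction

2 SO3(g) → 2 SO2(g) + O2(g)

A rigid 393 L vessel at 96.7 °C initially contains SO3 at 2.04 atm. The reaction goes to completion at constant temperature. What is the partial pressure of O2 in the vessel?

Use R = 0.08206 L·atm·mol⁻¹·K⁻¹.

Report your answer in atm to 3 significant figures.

n(SO3)₀ = PV/RT = (2.04 × 393) / (0.08206 × 369.85) = 26.42 mol
n(O2) = (1/2) × 26.42 = 13.21 mol
P(O2) = nRT/V = 13.21 × 0.08206 × 369.85 / 393 = 1.020 atm

1.02 atm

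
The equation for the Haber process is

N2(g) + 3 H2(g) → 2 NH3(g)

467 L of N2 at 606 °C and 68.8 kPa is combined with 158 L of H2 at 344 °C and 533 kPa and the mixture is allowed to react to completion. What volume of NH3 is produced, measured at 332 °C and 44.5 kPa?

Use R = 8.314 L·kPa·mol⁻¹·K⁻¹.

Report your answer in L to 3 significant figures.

n(N2) = PV/RT = (68.8 × 467) / (8.314 × 879.15) = 4.396 mol
n(H2) = PV/RT = (533 × 158) / (8.314 × 617.15) = 16.41 mol
For 4.396 mol N2, stoichiometry requires (3/1) × 4.396 = 13.19 mol H2; 16.41 mol is available, so N2 is limiting.
n(NH3) = (2/1) × 4.396 = 8.792 mol
V(NH3) = nRT/P = 8.792 × 8.314 × 605.15 / 44.5 = 994.0 L

994 L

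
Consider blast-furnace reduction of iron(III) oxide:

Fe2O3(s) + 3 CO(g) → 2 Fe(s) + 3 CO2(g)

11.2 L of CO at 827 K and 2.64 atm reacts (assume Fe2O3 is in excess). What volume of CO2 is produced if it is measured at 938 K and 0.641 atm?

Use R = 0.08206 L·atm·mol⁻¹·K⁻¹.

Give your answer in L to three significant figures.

52.3 L

n(CO) = PV/RT = (2.64 × 11.2) / (0.08206 × 827) = 0.4357 mol
n(CO2) = (3/3) × 0.4357 = 0.4357 mol
V = nRT/P = 0.4357 × 0.08206 × 938 / 0.641 = 52.32 L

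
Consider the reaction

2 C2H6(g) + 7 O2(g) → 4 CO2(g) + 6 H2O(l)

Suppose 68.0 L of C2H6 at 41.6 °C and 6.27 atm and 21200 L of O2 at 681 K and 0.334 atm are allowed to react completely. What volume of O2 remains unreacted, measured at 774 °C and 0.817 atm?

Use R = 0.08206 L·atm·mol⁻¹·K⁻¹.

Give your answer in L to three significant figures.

7250 L

n(C2H6) = PV/RT = (6.27 × 68.0) / (0.08206 × 314.75) = 16.51 mol
n(O2) = PV/RT = (0.334 × 21200) / (0.08206 × 681) = 126.7 mol
For 16.51 mol C2H6, stoichiometry requires (7/2) × 16.51 = 57.79 mol O2; 126.7 mol is available, so C2H6 is limiting.
n(O2) consumed = (7/2) × 16.51 = 57.79 mol; remaining = 126.7 − 57.79 = 68.91 mol
V(O2) = nRT/P = 68.91 × 0.08206 × 1047.15 / 0.817 = 7248 L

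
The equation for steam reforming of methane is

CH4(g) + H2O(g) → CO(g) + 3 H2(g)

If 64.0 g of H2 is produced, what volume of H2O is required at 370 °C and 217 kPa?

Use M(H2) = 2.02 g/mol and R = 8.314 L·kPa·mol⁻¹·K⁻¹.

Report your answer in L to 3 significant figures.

n(H2) = 64.00 / 2.02 = 31.68 mol
n(H2O) = (1/3) × 31.68 = 10.56 mol
V = nRT/P = 10.56 × 8.314 × 643.15 / 217 = 260.2 L

260 L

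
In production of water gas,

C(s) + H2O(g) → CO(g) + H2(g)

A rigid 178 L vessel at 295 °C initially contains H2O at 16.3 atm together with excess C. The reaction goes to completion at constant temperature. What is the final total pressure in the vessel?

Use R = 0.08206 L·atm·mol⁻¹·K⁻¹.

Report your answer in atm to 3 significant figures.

At constant T and V, P ∝ n(gas): 1 mol gas → 2 mol gas.
P_final = (2/1) × 16.3 = 32.60 atm

32.6 atm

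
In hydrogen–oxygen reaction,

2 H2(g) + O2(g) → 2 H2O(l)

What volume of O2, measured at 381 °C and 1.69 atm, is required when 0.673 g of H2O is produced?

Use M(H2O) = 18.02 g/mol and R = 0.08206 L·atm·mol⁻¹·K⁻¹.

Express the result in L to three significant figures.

0.593 L

n(H2O) = 0.6730 / 18.02 = 0.03735 mol
n(O2) = (1/2) × 0.03735 = 0.01868 mol
V = nRT/P = 0.01868 × 0.08206 × 654.15 / 1.69 = 0.5933 L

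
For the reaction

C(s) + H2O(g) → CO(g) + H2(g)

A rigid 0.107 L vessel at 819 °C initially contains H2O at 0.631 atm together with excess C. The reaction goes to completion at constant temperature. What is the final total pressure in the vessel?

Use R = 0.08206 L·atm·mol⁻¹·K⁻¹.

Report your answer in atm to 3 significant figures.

Since T and V are fixed, P_final/P_initial = n_final/n_initial = 2/1.
P_final = (2/1) × 0.631 = 1.262 atm

1.26 atm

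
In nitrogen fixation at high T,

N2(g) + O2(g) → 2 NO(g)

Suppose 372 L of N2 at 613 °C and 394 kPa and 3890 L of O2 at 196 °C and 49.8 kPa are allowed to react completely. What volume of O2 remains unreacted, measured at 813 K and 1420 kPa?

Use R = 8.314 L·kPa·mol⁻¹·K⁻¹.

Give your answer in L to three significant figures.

n(N2) = PV/RT = (394 × 372) / (8.314 × 886.15) = 19.89 mol
n(O2) = PV/RT = (49.8 × 3890) / (8.314 × 469.15) = 49.67 mol
For 19.89 mol N2, stoichiometry requires (1/1) × 19.89 = 19.89 mol O2; 49.67 mol is available, so N2 is limiting.
n(O2) consumed = (1/1) × 19.89 = 19.89 mol; remaining = 49.67 − 19.89 = 29.78 mol
V(O2) = nRT/P = 29.78 × 8.314 × 813 / 1420 = 141.8 L

142 L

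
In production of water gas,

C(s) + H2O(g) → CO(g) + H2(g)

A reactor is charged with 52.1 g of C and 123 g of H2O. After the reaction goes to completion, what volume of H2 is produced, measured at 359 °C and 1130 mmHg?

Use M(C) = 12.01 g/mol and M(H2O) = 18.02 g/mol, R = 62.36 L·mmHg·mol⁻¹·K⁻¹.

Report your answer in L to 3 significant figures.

n(C) = 52.1 / 12.01 = 4.338 mol
n(H2O) = 123 / 18.02 = 6.826 mol
For 4.338 mol C, stoichiometry requires (1/1) × 4.338 = 4.338 mol H2O; 6.826 mol is available, so C is limiting.
n(H2) = (1/1) × 4.338 = 4.338 mol
V(H2) = nRT/P = 4.338 × 62.36 × 632.15 / 1130 = 151.3 L

151 L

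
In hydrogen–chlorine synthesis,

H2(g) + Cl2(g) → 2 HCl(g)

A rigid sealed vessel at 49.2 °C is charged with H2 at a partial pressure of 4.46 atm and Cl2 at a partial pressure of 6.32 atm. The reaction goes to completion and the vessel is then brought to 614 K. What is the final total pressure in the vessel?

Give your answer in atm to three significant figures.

Because the vessel is rigid and T is held at 49.2 °C, work the stoichiometry in partial pressures (P_i = n_iRT/V).
P(Cl2) required for 4.46 atm of H2 = (1/1) × 4.46 = 4.460 atm; available 6.32 atm, so H2 is limiting.
P(Cl2) remaining = 6.32 − (1/1) × 4.46 = 1.860 atm
P(gaseous products) = (2)/1 × 4.46 = 8.920 atm
P_total at 49.2 °C = 1.860 + 8.920 = 10.78 atm
Scaling to 614 K: P = 10.78 × 614/322.35 = 20.53 atm

20.5 atm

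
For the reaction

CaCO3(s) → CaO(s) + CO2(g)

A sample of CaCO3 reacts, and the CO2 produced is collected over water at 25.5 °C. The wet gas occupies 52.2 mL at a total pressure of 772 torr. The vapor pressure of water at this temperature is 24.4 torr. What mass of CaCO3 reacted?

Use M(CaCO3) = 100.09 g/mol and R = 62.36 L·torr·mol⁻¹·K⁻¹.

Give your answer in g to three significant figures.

P(CO2) = 772 − 24.4 = 747.6 torr
n(CO2) = PV/RT = (747.6 × 0.05220) / (62.36 × 298.65) = 0.002095 mol
n(CaCO3) = (1/1) × 0.002095 = 0.002095 mol
m(CaCO3) = 0.002095 × 100.09 = 0.2097 g

0.210 g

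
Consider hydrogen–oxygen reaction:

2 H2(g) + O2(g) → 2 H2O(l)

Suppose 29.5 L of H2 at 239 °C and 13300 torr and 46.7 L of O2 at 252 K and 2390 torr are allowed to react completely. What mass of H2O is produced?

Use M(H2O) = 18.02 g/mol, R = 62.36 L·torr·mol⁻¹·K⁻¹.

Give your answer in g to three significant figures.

n(H2) = PV/RT = (13300 × 29.5) / (62.36 × 512.15) = 12.28 mol
n(O2) = PV/RT = (2390 × 46.7) / (62.36 × 252) = 7.102 mol
For 12.28 mol H2, stoichiometry requires (1/2) × 12.28 = 6.140 mol O2; 7.102 mol is available, so H2 is limiting.
n(H2O) = (2/2) × 12.28 = 12.28 mol
m(H2O) = 12.28 × 18.02 = 221.3 g

221 g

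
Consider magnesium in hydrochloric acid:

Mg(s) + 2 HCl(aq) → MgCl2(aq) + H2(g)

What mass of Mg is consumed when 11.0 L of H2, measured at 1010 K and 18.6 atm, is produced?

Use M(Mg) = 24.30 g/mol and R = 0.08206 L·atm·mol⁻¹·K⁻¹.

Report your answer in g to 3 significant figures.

60.0 g

n(H2) = PV/RT = (18.6 × 11.0) / (0.08206 × 1010) = 2.469 mol
n(Mg) = (1/1) × 2.469 = 2.469 mol
m(Mg) = 2.469 × 24.30 = 60.00 g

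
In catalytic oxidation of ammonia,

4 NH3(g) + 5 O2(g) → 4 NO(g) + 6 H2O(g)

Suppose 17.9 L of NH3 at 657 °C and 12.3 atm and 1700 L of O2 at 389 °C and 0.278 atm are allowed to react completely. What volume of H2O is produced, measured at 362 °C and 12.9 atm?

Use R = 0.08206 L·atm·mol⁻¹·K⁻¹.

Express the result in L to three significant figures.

17.5 L

n(NH3) = PV/RT = (12.3 × 17.9) / (0.08206 × 930.15) = 2.885 mol
n(O2) = PV/RT = (0.278 × 1700) / (0.08206 × 662.15) = 8.698 mol
For 2.885 mol NH3, stoichiometry requires (5/4) × 2.885 = 3.606 mol O2; 8.698 mol is available, so NH3 is limiting.
n(H2O) = (6/4) × 2.885 = 4.327 mol
V(H2O) = nRT/P = 4.327 × 0.08206 × 635.15 / 12.9 = 17.48 L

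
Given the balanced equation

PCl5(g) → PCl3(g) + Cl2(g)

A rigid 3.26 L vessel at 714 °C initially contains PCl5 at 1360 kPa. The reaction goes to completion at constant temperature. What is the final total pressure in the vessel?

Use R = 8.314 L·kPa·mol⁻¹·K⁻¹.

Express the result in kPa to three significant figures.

2720 kPa

Since T and V are fixed, P_final/P_initial = n_final/n_initial = 2/1.
P_final = (2/1) × 1360 = 2720 kPa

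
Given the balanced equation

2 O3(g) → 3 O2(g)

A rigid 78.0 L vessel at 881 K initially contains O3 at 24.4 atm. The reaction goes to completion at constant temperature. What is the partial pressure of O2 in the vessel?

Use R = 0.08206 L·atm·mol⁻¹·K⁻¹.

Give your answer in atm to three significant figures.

36.6 atm

n(O3)₀ = PV/RT = (24.4 × 78.0) / (0.08206 × 881) = 26.33 mol
n(O2) = (3/2) × 26.33 = 39.49 mol
P(O2) = nRT/V = 39.49 × 0.08206 × 881 / 78.0 = 36.60 atm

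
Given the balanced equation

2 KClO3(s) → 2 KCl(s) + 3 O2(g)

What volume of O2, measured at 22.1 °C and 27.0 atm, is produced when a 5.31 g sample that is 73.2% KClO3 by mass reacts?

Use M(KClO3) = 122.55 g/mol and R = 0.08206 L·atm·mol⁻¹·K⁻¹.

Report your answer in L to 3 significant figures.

0.0427 L

mass of KClO3 = 5.31 × 73.2/100 = 3.887 g
n(KClO3) = 3.887 / 122.55 = 0.03172 mol
n(O2) = (3/2) × 0.03172 = 0.04758 mol
V = nRT/P = 0.04758 × 0.08206 × 295.25 / 27.0 = 0.04270 L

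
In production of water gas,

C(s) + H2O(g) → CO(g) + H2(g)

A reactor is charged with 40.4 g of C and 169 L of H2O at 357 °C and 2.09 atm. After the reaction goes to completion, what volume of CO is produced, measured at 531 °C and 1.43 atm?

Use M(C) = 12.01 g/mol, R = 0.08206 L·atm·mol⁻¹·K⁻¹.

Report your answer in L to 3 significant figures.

n(C) = 40.4 / 12.01 = 3.364 mol
n(H2O) = PV/RT = (2.09 × 169) / (0.08206 × 630.15) = 6.831 mol
For 3.364 mol C, stoichiometry requires (1/1) × 3.364 = 3.364 mol H2O; 6.831 mol is available, so C is limiting.
n(CO) = (1/1) × 3.364 = 3.364 mol
V(CO) = nRT/P = 3.364 × 0.08206 × 804.15 / 1.43 = 155.2 L

155 L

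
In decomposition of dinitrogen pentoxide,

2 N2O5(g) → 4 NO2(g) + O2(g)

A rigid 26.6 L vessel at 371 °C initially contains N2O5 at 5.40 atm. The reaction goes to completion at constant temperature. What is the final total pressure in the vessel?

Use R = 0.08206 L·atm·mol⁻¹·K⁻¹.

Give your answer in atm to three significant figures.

13.5 atm

At constant T and V, P ∝ n(gas): 2 mol gas → 5 mol gas.
P_final = (5/2) × 5.40 = 13.50 atm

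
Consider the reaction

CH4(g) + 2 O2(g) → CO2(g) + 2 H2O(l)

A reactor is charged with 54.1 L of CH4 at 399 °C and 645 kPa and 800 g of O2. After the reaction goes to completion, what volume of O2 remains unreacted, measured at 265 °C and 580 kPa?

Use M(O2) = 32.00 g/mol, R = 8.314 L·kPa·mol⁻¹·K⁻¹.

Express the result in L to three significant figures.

n(CH4) = PV/RT = (645 × 54.1) / (8.314 × 672.15) = 6.244 mol
n(O2) = 800 / 32.00 = 25.00 mol
For 6.244 mol CH4, stoichiometry requires (2/1) × 6.244 = 12.49 mol O2; 25.00 mol is available, so CH4 is limiting.
n(O2) consumed = (2/1) × 6.244 = 12.49 mol; remaining = 25.00 − 12.49 = 12.51 mol
V(O2) = nRT/P = 12.51 × 8.314 × 538.15 / 580 = 96.50 L

96.5 L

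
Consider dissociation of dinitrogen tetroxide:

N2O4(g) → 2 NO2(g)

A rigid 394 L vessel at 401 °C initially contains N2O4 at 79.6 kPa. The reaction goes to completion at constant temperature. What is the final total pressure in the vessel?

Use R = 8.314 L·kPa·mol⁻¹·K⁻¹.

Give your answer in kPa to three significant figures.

Since T and V are fixed, P_final/P_initial = n_final/n_initial = 2/1.
P_final = (2/1) × 79.6 = 159.2 kPa

159 kPa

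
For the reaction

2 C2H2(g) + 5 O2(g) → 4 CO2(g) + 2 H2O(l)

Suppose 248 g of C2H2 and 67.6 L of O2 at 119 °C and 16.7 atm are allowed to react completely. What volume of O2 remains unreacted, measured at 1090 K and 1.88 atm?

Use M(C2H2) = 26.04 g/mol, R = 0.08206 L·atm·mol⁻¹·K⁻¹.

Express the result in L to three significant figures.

536 L

n(C2H2) = 248 / 26.04 = 9.524 mol
n(O2) = PV/RT = (16.7 × 67.6) / (0.08206 × 392.15) = 35.08 mol
For 9.524 mol C2H2, stoichiometry requires (5/2) × 9.524 = 23.81 mol O2; 35.08 mol is available, so C2H2 is limiting.
n(O2) consumed = (5/2) × 9.524 = 23.81 mol; remaining = 35.08 − 23.81 = 11.27 mol
V(O2) = nRT/P = 11.27 × 0.08206 × 1090 / 1.88 = 536.2 L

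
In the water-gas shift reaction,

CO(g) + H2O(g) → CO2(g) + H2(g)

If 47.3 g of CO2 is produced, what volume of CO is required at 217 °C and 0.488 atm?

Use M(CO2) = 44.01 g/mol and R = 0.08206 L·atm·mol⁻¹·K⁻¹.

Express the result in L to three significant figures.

88.6 L

n(CO2) = 47.30 / 44.01 = 1.075 mol
n(CO) = (1/1) × 1.075 = 1.075 mol
V = nRT/P = 1.075 × 0.08206 × 490.15 / 0.488 = 88.60 L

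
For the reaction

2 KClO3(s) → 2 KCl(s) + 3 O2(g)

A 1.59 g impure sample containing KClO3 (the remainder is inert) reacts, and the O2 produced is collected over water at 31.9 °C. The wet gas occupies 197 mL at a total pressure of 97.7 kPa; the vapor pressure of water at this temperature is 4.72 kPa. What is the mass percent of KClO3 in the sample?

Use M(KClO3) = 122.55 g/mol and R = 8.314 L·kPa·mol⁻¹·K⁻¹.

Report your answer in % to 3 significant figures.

P(O2) = 97.7 − 4.72 = 92.98 kPa
n(O2) = PV/RT = (92.98 × 0.1970) / (8.314 × 305.05) = 0.007222 mol
n(KClO3) = (2/3) × 0.007222 = 0.004815 mol
m(KClO3) = 0.004815 × 122.55 = 0.5901 g
%KClO3 = 0.5901 / 1.59 × 100 = 37.11%

37.1 %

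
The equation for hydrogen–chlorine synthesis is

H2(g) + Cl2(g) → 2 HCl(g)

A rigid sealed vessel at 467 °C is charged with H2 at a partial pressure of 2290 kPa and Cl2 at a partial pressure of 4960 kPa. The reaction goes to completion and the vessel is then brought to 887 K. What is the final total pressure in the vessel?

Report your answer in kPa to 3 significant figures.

With V and T fixed, P_i ∝ n_i, so the mole ratios apply directly to partial pressures at 467 °C.
P(Cl2) required for 2290 kPa of H2 = (1/1) × 2290 = 2290 kPa; available 4960 kPa, so H2 is limiting.
P(Cl2) remaining = 4960 − (1/1) × 2290 = 2670 kPa
P(gaseous products) = (2)/1 × 2290 = 4580 kPa
P_total at 467 °C = 2670 + 4580 = 7250 kPa
Scaling to 887 K: P = 7250 × 887/740.15 = 8688 kPa

8690 kPa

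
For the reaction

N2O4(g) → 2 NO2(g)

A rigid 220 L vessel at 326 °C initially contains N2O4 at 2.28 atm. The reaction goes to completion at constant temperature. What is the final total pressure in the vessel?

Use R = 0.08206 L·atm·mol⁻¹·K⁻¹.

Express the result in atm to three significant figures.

Rigid vessel, constant T ⇒ P scales with total gas moles (1 → 2).
P_final = (2/1) × 2.28 = 4.560 atm

4.56 atm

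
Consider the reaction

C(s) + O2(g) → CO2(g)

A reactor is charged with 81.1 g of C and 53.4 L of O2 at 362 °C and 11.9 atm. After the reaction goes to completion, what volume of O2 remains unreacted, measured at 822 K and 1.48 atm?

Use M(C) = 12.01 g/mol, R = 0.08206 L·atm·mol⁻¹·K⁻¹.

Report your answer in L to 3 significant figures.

248 L

n(C) = 81.1 / 12.01 = 6.753 mol
n(O2) = PV/RT = (11.9 × 53.4) / (0.08206 × 635.15) = 12.19 mol
For 6.753 mol C, stoichiometry requires (1/1) × 6.753 = 6.753 mol O2; 12.19 mol is available, so C is limiting.
n(O2) consumed = (1/1) × 6.753 = 6.753 mol; remaining = 12.19 − 6.753 = 5.437 mol
V(O2) = nRT/P = 5.437 × 0.08206 × 822 / 1.48 = 247.8 L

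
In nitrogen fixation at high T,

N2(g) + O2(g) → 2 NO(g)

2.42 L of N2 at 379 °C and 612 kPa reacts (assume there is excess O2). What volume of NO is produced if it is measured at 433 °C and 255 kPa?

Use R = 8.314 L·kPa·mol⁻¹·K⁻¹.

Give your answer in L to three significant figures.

12.6 L

n(N2) = PV/RT = (612 × 2.42) / (8.314 × 652.15) = 0.2732 mol
n(NO) = (2/1) × 0.2732 = 0.5464 mol
V = nRT/P = 0.5464 × 8.314 × 706.15 / 255 = 12.58 L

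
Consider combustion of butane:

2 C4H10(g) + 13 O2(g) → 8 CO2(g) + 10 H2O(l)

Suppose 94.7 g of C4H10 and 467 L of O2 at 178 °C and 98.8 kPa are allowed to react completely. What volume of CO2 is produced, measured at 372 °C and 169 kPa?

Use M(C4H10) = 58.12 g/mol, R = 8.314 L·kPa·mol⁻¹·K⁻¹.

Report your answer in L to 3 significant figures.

n(C4H10) = 94.7 / 58.12 = 1.629 mol
n(O2) = PV/RT = (98.8 × 467) / (8.314 × 451.15) = 12.30 mol
For 1.629 mol C4H10, stoichiometry requires (13/2) × 1.629 = 10.59 mol O2; 12.30 mol is available, so C4H10 is limiting.
n(CO2) = (8/2) × 1.629 = 6.516 mol
V(CO2) = nRT/P = 6.516 × 8.314 × 645.15 / 169 = 206.8 L

207 L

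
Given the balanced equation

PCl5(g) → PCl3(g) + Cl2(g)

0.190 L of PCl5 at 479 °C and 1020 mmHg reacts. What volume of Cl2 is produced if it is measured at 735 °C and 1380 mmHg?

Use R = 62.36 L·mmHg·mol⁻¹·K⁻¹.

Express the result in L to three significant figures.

0.188 L

n(PCl5) = PV/RT = (1020 × 0.190) / (62.36 × 752.15) = 0.004132 mol
n(Cl2) = (1/1) × 0.004132 = 0.004132 mol
V = nRT/P = 0.004132 × 62.36 × 1008.15 / 1380 = 0.1882 L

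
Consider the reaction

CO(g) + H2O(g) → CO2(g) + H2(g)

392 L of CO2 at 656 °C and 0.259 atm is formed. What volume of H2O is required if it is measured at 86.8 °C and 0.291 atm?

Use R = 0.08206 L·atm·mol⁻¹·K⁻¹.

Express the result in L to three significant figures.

n(CO2) = PV/RT = (0.259 × 392) / (0.08206 × 929.15) = 1.332 mol
n(H2O) = (1/1) × 1.332 = 1.332 mol
V = nRT/P = 1.332 × 0.08206 × 359.95 / 0.291 = 135.2 L

135 L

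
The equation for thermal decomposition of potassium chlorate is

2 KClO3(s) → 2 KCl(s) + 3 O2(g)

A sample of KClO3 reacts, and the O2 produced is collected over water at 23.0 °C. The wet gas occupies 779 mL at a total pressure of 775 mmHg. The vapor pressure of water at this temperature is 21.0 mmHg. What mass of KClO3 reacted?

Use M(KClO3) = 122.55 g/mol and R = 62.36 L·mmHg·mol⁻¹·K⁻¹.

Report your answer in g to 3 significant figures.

2.60 g

P(O2) = 775 − 21.0 = 754.0 mmHg
n(O2) = PV/RT = (754.0 × 0.7790) / (62.36 × 296.15) = 0.03180 mol
n(KClO3) = (2/3) × 0.03180 = 0.02120 mol
m(KClO3) = 0.02120 × 122.55 = 2.598 g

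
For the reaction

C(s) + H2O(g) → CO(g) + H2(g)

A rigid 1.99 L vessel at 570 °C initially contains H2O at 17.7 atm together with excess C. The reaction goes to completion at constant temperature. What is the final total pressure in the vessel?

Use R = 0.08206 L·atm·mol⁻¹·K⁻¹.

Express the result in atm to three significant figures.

At constant T and V, P ∝ n(gas): 1 mol gas → 2 mol gas.
P_final = (2/1) × 17.7 = 35.40 atm

35.4 atm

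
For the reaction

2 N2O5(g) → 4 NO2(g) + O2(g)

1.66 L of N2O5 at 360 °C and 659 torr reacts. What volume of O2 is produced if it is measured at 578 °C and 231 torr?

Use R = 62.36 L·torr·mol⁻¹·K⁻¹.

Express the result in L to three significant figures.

n(N2O5) = PV/RT = (659 × 1.66) / (62.36 × 633.15) = 0.02771 mol
n(O2) = (1/2) × 0.02771 = 0.01385 mol
V = nRT/P = 0.01385 × 62.36 × 851.15 / 231 = 3.182 L

3.18 L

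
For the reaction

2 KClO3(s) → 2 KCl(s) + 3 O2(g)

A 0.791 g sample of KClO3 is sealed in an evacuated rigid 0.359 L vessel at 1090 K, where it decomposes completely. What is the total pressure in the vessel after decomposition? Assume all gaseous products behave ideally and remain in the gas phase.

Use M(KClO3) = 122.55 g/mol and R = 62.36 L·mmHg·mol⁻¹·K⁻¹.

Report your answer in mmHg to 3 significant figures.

n(KClO3) = 0.791 / 122.55 = 0.006455 mol
n(gas produced) = (3/2) × 0.006455 = 0.009683 mol
P = nRT/V = 0.009683 × 62.36 × 1090 / 0.359 = 1833 mmHg

1830 mmHg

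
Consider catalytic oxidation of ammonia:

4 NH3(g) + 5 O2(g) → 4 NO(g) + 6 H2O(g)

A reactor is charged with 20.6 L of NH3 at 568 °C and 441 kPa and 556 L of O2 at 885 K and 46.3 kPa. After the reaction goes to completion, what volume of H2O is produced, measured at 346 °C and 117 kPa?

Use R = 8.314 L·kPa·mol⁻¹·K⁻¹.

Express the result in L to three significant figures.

85.7 L

n(NH3) = PV/RT = (441 × 20.6) / (8.314 × 841.15) = 1.299 mol
n(O2) = PV/RT = (46.3 × 556) / (8.314 × 885) = 3.499 mol
For 1.299 mol NH3, stoichiometry requires (5/4) × 1.299 = 1.624 mol O2; 3.499 mol is available, so NH3 is limiting.
n(H2O) = (6/4) × 1.299 = 1.948 mol
V(H2O) = nRT/P = 1.948 × 8.314 × 619.15 / 117 = 85.71 L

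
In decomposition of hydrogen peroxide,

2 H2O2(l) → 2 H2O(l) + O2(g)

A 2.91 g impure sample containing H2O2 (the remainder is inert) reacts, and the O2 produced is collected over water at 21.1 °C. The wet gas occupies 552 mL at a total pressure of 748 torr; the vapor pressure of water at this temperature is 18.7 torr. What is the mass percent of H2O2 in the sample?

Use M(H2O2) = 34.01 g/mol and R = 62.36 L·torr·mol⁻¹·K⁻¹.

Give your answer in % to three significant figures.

P(O2) = 748 − 18.7 = 729.3 torr
n(O2) = PV/RT = (729.3 × 0.5520) / (62.36 × 294.25) = 0.02194 mol
n(H2O2) = (2/1) × 0.02194 = 0.04388 mol
m(H2O2) = 0.04388 × 34.01 = 1.492 g
%H2O2 = 1.492 / 2.91 × 100 = 51.27%

51.3 %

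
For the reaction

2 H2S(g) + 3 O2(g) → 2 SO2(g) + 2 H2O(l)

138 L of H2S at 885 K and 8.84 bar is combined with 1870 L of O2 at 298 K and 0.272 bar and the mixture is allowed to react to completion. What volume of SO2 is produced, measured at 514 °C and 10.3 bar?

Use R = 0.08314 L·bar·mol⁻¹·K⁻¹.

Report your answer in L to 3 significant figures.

87.0 L

n(H2S) = PV/RT = (8.84 × 138) / (0.08314 × 885) = 16.58 mol
n(O2) = PV/RT = (0.272 × 1870) / (0.08314 × 298) = 20.53 mol
For 16.58 mol H2S, stoichiometry requires (3/2) × 16.58 = 24.87 mol O2; 20.53 mol is available, so O2 is limiting.
n(SO2) = (2/3) × 20.53 = 13.69 mol
V(SO2) = nRT/P = 13.69 × 0.08314 × 787.15 / 10.3 = 86.98 L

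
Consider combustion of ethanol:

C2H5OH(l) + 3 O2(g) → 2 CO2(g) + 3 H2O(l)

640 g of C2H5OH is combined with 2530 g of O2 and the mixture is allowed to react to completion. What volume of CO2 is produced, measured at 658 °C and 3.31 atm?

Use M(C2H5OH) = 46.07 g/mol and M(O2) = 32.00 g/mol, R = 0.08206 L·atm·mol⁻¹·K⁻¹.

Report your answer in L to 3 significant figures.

641 L

n(C2H5OH) = 640 / 46.07 = 13.89 mol
n(O2) = 2530 / 32.00 = 79.06 mol
For 13.89 mol C2H5OH, stoichiometry requires (3/1) × 13.89 = 41.67 mol O2; 79.06 mol is available, so C2H5OH is limiting.
n(CO2) = (2/1) × 13.89 = 27.78 mol
V(CO2) = nRT/P = 27.78 × 0.08206 × 931.15 / 3.31 = 641.3 L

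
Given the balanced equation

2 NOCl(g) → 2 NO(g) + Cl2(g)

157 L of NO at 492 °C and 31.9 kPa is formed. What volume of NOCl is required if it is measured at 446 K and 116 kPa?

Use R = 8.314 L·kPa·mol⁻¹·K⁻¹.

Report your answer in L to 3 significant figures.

n(NO) = PV/RT = (31.9 × 157) / (8.314 × 765.15) = 0.7873 mol
n(NOCl) = (2/2) × 0.7873 = 0.7873 mol
V = nRT/P = 0.7873 × 8.314 × 446 / 116 = 25.17 L

25.2 L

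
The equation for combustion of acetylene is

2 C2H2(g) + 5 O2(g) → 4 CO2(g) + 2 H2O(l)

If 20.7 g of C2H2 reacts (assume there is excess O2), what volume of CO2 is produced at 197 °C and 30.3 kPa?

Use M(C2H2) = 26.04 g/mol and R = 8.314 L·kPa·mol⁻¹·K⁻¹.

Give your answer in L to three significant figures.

n(C2H2) = 20.70 / 26.04 = 0.7949 mol
n(CO2) = (4/2) × 0.7949 = 1.590 mol
V = nRT/P = 1.590 × 8.314 × 470.15 / 30.3 = 205.1 L

205 L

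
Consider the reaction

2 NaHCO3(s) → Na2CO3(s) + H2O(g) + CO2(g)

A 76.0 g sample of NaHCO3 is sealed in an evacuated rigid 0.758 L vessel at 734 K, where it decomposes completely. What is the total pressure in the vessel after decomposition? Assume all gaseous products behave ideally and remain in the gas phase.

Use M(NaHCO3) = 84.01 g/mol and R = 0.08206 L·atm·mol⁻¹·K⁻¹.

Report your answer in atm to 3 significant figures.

n(NaHCO3) = 76.0 / 84.01 = 0.9047 mol
n(gas produced) = (2/2) × 0.9047 = 0.9047 mol
P = nRT/V = 0.9047 × 0.08206 × 734 / 0.758 = 71.89 atm

71.9 atm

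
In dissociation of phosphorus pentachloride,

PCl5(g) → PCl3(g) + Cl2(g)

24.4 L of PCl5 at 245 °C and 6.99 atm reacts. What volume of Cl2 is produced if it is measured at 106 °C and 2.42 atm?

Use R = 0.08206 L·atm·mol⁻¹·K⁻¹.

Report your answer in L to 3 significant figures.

51.6 L

n(PCl5) = PV/RT = (6.99 × 24.4) / (0.08206 × 518.15) = 4.011 mol
n(Cl2) = (1/1) × 4.011 = 4.011 mol
V = nRT/P = 4.011 × 0.08206 × 379.15 / 2.42 = 51.57 L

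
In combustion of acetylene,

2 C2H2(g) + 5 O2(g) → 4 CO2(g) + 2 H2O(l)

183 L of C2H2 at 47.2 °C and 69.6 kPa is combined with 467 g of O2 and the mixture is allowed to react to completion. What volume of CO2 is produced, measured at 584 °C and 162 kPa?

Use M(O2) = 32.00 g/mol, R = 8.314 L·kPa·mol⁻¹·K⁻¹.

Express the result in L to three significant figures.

421 L

n(C2H2) = PV/RT = (69.6 × 183) / (8.314 × 320.35) = 4.782 mol
n(O2) = 467 / 32.00 = 14.59 mol
For 4.782 mol C2H2, stoichiometry requires (5/2) × 4.782 = 11.96 mol O2; 14.59 mol is available, so C2H2 is limiting.
n(CO2) = (4/2) × 4.782 = 9.564 mol
V(CO2) = nRT/P = 9.564 × 8.314 × 857.15 / 162 = 420.7 L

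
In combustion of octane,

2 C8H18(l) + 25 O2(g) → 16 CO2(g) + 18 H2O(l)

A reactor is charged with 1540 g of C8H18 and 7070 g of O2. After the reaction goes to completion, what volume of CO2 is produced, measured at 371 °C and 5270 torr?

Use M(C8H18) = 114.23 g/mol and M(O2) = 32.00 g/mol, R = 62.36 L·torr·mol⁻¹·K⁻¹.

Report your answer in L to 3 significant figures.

n(C8H18) = 1540 / 114.23 = 13.48 mol
n(O2) = 7070 / 32.00 = 220.9 mol
For 13.48 mol C8H18, stoichiometry requires (25/2) × 13.48 = 168.5 mol O2; 220.9 mol is available, so C8H18 is limiting.
n(CO2) = (16/2) × 13.48 = 107.8 mol
V(CO2) = nRT/P = 107.8 × 62.36 × 644.15 / 5270 = 821.7 L

822 L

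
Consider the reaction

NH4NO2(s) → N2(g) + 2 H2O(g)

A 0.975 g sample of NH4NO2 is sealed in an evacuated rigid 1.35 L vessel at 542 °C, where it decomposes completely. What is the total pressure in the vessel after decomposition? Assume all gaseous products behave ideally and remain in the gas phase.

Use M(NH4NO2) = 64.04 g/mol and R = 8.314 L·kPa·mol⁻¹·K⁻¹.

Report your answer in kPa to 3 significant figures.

n(NH4NO2) = 0.975 / 64.04 = 0.01522 mol
n(gas produced) = (3/1) × 0.01522 = 0.04566 mol
P = nRT/V = 0.04566 × 8.314 × 815.15 / 1.35 = 229.2 kPa

229 kPa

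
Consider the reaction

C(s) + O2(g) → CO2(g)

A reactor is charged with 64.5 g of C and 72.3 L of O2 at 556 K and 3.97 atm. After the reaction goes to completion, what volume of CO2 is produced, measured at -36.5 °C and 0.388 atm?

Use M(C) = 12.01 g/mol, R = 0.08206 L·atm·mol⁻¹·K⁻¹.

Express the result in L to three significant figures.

n(C) = 64.5 / 12.01 = 5.371 mol
n(O2) = PV/RT = (3.97 × 72.3) / (0.08206 × 556) = 6.291 mol
For 5.371 mol C, stoichiometry requires (1/1) × 5.371 = 5.371 mol O2; 6.291 mol is available, so C is limiting.
n(CO2) = (1/1) × 5.371 = 5.371 mol
V(CO2) = nRT/P = 5.371 × 0.08206 × 236.65 / 0.388 = 268.8 L

269 L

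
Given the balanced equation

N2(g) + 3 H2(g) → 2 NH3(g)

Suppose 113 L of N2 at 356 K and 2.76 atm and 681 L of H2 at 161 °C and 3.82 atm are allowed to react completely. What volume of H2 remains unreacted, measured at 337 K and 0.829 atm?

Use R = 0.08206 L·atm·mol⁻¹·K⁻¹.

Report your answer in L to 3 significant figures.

n(N2) = PV/RT = (2.76 × 113) / (0.08206 × 356) = 10.68 mol
n(H2) = PV/RT = (3.82 × 681) / (0.08206 × 434.15) = 73.02 mol
For 10.68 mol N2, stoichiometry requires (3/1) × 10.68 = 32.04 mol H2; 73.02 mol is available, so N2 is limiting.
n(H2) consumed = (3/1) × 10.68 = 32.04 mol; remaining = 73.02 − 32.04 = 40.98 mol
V(H2) = nRT/P = 40.98 × 0.08206 × 337 / 0.829 = 1367 L

1370 L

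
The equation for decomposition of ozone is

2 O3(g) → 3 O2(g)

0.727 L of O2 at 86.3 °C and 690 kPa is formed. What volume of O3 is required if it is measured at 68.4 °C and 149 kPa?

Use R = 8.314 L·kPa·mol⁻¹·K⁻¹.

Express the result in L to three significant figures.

n(O2) = PV/RT = (690 × 0.727) / (8.314 × 359.45) = 0.1679 mol
n(O3) = (2/3) × 0.1679 = 0.1119 mol
V = nRT/P = 0.1119 × 8.314 × 341.55 / 149 = 2.133 L

2.13 L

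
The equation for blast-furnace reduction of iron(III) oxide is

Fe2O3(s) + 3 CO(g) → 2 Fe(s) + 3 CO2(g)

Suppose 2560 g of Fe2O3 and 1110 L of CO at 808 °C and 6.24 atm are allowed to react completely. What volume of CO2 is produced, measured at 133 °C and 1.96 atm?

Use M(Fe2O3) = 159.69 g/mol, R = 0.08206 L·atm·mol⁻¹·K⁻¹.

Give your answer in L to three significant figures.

818 L

n(Fe2O3) = 2560 / 159.69 = 16.03 mol
n(CO) = PV/RT = (6.24 × 1110) / (0.08206 × 1081.15) = 78.07 mol
For 16.03 mol Fe2O3, stoichiometry requires (3/1) × 16.03 = 48.09 mol CO; 78.07 mol is available, so Fe2O3 is limiting.
n(CO2) = (3/1) × 16.03 = 48.09 mol
V(CO2) = nRT/P = 48.09 × 0.08206 × 406.15 / 1.96 = 817.7 L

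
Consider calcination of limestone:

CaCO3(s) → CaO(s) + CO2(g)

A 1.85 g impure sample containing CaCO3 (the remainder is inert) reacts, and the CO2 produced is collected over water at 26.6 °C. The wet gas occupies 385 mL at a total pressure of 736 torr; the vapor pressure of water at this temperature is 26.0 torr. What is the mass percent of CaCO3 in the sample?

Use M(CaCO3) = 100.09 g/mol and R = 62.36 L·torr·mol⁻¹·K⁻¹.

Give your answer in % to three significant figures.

P(CO2) = 736 − 26.0 = 710.0 torr
n(CO2) = PV/RT = (710.0 × 0.3850) / (62.36 × 299.75) = 0.01462 mol
n(CaCO3) = (1/1) × 0.01462 = 0.01462 mol
m(CaCO3) = 0.01462 × 100.09 = 1.463 g
%CaCO3 = 1.463 / 1.85 × 100 = 79.08%

79.1 %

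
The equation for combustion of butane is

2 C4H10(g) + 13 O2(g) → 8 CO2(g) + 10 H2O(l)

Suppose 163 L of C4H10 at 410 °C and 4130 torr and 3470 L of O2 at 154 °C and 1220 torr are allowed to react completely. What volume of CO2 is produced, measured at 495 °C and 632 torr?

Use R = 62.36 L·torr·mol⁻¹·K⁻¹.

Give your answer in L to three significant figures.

n(C4H10) = PV/RT = (4130 × 163) / (62.36 × 683.15) = 15.80 mol
n(O2) = PV/RT = (1220 × 3470) / (62.36 × 427.15) = 158.9 mol
For 15.80 mol C4H10, stoichiometry requires (13/2) × 15.80 = 102.7 mol O2; 158.9 mol is available, so C4H10 is limiting.
n(CO2) = (8/2) × 15.80 = 63.20 mol
V(CO2) = nRT/P = 63.20 × 62.36 × 768.15 / 632 = 4790 L

4790 L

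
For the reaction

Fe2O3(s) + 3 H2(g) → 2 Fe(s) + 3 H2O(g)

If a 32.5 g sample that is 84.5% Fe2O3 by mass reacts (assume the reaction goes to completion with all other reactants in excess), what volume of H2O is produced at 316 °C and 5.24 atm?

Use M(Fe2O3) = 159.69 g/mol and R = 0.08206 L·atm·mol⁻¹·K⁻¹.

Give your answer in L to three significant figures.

4.76 L

mass of Fe2O3 = 32.5 × 84.5/100 = 27.46 g
n(Fe2O3) = 27.46 / 159.69 = 0.1720 mol
n(H2O) = (3/1) × 0.1720 = 0.5160 mol
V = nRT/P = 0.5160 × 0.08206 × 589.15 / 5.24 = 4.761 L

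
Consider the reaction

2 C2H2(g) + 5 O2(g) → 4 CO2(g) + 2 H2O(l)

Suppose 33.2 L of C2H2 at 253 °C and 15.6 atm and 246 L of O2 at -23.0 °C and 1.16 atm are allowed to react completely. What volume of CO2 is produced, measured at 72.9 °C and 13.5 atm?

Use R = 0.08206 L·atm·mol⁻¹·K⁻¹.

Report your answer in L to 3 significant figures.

23.4 L

n(C2H2) = PV/RT = (15.6 × 33.2) / (0.08206 × 526.15) = 12.00 mol
n(O2) = PV/RT = (1.16 × 246) / (0.08206 × 250.15) = 13.90 mol
For 12.00 mol C2H2, stoichiometry requires (5/2) × 12.00 = 30.00 mol O2; 13.90 mol is available, so O2 is limiting.
n(CO2) = (4/5) × 13.90 = 11.12 mol
V(CO2) = nRT/P = 11.12 × 0.08206 × 346.05 / 13.5 = 23.39 L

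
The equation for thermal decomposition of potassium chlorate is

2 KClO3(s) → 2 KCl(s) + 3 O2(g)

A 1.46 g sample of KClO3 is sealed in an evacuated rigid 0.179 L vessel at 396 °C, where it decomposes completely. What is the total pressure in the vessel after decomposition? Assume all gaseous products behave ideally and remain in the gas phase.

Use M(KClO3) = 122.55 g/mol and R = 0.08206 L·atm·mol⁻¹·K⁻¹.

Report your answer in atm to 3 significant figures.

5.48 atm

n(KClO3) = 1.46 / 122.55 = 0.01191 mol
n(gas produced) = (3/2) × 0.01191 = 0.01786 mol
P = nRT/V = 0.01786 × 0.08206 × 669.15 / 0.179 = 5.479 atm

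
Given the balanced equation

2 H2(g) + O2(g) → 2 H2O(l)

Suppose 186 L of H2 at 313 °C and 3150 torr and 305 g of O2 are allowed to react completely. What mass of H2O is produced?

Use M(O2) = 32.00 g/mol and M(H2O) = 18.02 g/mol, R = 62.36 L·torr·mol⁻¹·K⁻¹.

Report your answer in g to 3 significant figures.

289 g

n(H2) = PV/RT = (3150 × 186) / (62.36 × 586.15) = 16.03 mol
n(O2) = 305 / 32.00 = 9.531 mol
For 16.03 mol H2, stoichiometry requires (1/2) × 16.03 = 8.015 mol O2; 9.531 mol is available, so H2 is limiting.
n(H2O) = (2/2) × 16.03 = 16.03 mol
m(H2O) = 16.03 × 18.02 = 288.9 g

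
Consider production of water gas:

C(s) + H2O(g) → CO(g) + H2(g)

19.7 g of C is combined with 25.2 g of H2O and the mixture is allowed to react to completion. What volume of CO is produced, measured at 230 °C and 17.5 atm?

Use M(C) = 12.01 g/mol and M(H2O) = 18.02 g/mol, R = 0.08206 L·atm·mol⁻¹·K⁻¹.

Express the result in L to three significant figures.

3.30 L

n(C) = 19.7 / 12.01 = 1.640 mol
n(H2O) = 25.2 / 18.02 = 1.398 mol
For 1.640 mol C, stoichiometry requires (1/1) × 1.640 = 1.640 mol H2O; 1.398 mol is available, so H2O is limiting.
n(CO) = (1/1) × 1.398 = 1.398 mol
V(CO) = nRT/P = 1.398 × 0.08206 × 503.15 / 17.5 = 3.298 L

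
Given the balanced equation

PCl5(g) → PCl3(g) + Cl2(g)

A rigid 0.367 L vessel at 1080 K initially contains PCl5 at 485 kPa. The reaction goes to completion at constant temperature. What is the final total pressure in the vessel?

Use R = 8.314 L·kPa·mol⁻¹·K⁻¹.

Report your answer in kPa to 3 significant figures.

970 kPa

Rigid vessel, constant T ⇒ P scales with total gas moles (1 → 2).
P_final = (2/1) × 485 = 970.0 kPa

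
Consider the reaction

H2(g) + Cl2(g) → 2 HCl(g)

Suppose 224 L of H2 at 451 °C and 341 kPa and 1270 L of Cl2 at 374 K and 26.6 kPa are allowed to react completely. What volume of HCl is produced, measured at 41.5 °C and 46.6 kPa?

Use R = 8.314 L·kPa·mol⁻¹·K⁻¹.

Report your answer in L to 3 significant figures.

1220 L

n(H2) = PV/RT = (341 × 224) / (8.314 × 724.15) = 12.69 mol
n(Cl2) = PV/RT = (26.6 × 1270) / (8.314 × 374) = 10.86 mol
For 12.69 mol H2, stoichiometry requires (1/1) × 12.69 = 12.69 mol Cl2; 10.86 mol is available, so Cl2 is limiting.
n(HCl) = (2/1) × 10.86 = 21.72 mol
V(HCl) = nRT/P = 21.72 × 8.314 × 314.65 / 46.6 = 1219 L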